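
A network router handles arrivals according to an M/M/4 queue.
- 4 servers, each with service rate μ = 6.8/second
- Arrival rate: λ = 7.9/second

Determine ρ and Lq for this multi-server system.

Traffic intensity: ρ = λ/(cμ) = 7.9/(4×6.8) = 0.2904
Since ρ = 0.2904 < 1, system is stable.
Offered load a = λ/μ = cρ = 7.9/6.8 = 1.1618
P₀ = [ Σₙ₌₀^3 aⁿ/n! + a^4/(4!(1-ρ)) ]⁻¹
Σ = a^0/0! + a^1/1! + a^2/2! + a^3/3! = 1.0000 + 1.1618 + 0.67485 + 0.26134 = 3.0980
a^4/(4!(1-ρ)) = 1.8217/(24 × 0.7096) = 0.1070
P₀ = 1/(3.0980 + 0.1070) = 0.3120
Lq = P₀·a^4·ρ / (4!(1-ρ)²) = 0.3120 × 1.8217 × 0.2904 / (24 × 0.5035) = 0.01366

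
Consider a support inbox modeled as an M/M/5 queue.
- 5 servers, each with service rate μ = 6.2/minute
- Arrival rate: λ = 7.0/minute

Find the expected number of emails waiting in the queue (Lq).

Traffic intensity: ρ = λ/(cμ) = 7.0/(5×6.2) = 0.2258
Since ρ = 0.2258 < 1, system is stable.
Offered load a = λ/μ = cρ = 7.0/6.2 = 1.1290
P₀ = [ Σₙ₌₀^4 aⁿ/n! + a^5/(5!(1-ρ)) ]⁻¹
Σ = a^0/0! + a^1/1! + a^2/2! + a^3/3! + a^4/4! = 1.0000 + 1.1290 + 0.6374 + 0.2399 + 0.06770 = 3.0740
a^5/(5!(1-ρ)) = 1.8346/(120 × 0.7742) = 0.01975
P₀ = 1/(3.0740 + 0.01975) = 0.3232
Lq = P₀·a^5·ρ / (5!(1-ρ)²) = 0.32324 × 1.8346 × 0.22581 / (120 × 0.59938) = 0.001862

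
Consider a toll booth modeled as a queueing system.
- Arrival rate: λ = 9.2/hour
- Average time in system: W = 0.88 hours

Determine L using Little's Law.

Little's Law: L = λW
L = 9.2 × 0.88 = 8.0960 vehicles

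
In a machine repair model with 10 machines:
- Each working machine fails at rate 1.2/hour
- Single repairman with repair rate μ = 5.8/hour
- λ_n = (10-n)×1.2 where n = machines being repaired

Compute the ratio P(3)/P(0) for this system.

P(3)/P(0) = ∏_{i=0}^{3-1} λ_i/μ_{i+1}
= (10-0)×1.2/5.8 × (10-1)×1.2/5.8 × (10-2)×1.2/5.8
= 6.3766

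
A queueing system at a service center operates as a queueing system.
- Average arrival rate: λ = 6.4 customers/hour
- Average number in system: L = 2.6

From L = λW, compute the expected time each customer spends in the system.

Little's Law: L = λW, so W = L/λ
W = 2.6/6.4 = 0.4062 hours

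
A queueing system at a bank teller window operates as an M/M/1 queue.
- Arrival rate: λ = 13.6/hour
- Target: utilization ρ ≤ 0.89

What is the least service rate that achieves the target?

ρ = λ/μ, so μ = λ/ρ
μ ≥ 13.6/0.89 = 15.2809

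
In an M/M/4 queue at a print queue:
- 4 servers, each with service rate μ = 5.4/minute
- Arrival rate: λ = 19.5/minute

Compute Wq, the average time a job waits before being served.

Traffic intensity: ρ = λ/(cμ) = 19.5/(4×5.4) = 0.9028
Since ρ = 0.9028 < 1, system is stable.
Offered load a = λ/μ = cρ = 19.5/5.4 = 3.6111
P₀ = [ Σₙ₌₀^3 aⁿ/n! + a^4/(4!(1-ρ)) ]⁻¹
Σ = a^0/0! + a^1/1! + a^2/2! + a^3/3! = 1.0000 + 3.6111 + 6.5201 + 7.8482 = 18.9794
a^4/(4!(1-ρ)) = 170.0448/(24 × 0.0972222) = 72.8764
P₀ = 1/(18.9794 + 72.8764) = 0.01089
Lq = P₀·a^4·ρ / (4!(1-ρ)²) = 0.0108866 × 170.0448 × 0.902778 / (24 × 0.00945216) = 7.3671
Wq = Lq/λ = 7.3671/19.5 = 0.3778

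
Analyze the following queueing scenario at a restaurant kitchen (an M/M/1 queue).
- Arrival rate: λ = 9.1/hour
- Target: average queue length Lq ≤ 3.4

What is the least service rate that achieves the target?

For M/M/1: Lq = λ²/(μ(μ-λ))
Need Lq ≤ 3.4, i.e. μ(μ-λ) ≥ λ²/3.4
μ² - 9.1μ - 82.81/3.4 ≥ 0  →  μ² - 9.1μ - 24.35588 ≥ 0
Quadratic formula (positive root): μ = [λ + √(λ² + 4×24.35588)]/2
Discriminant: 82.81 + 4×24.35588 = 180.2335, √180.2335 = 13.4251
μ ≥ (9.1 + 13.4251)/2 = 11.2626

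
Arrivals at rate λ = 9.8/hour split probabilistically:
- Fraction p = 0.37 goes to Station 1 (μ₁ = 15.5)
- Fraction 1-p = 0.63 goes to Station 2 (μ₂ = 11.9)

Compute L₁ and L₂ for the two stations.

Effective rates: λ₁ = 9.8×0.37 = 3.626, λ₂ = 9.8×0.63 = 6.174
Station 1: ρ₁ = 3.626/15.5 = 0.23394, L₁ = ρ₁/(1-ρ₁) = 0.23394/(1-0.23394) = 0.3054
Station 2: ρ₂ = 6.174/11.9 = 0.51882, L₂ = ρ₂/(1-ρ₂) = 0.51882/(1-0.51882) = 1.0782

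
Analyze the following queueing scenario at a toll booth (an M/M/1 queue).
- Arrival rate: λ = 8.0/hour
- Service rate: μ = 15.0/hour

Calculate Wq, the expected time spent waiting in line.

First, compute utilization: ρ = λ/μ = 8.0/15.0 = 0.5333
For M/M/1: Wq = λ/(μ(μ-λ))
Wq = 8.0/(15.0 × (15.0-8.0))
Wq = 8.0/(15.0 × 7.00)
Wq = 0.07619 hours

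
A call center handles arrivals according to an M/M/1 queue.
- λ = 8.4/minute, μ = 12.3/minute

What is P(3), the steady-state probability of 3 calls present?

ρ = λ/μ = 8.4/12.3 = 0.6829
P(n) = (1-ρ)ρⁿ
P(3) = (1-0.6829) × 0.6829^3
P(3) = 0.3171 × 0.3185
P(3) = 0.1010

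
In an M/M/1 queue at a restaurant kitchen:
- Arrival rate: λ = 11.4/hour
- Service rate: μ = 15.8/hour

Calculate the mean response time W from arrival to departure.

First, compute utilization: ρ = λ/μ = 11.4/15.8 = 0.7215
For M/M/1: W = 1/(μ-λ)
W = 1/(15.8-11.4) = 1/4.40
W = 0.2273 hours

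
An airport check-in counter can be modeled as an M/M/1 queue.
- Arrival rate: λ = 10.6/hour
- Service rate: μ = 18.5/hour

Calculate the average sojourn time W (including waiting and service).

First, compute utilization: ρ = λ/μ = 10.6/18.5 = 0.5730
For M/M/1: W = 1/(μ-λ)
W = 1/(18.5-10.6) = 1/7.90
W = 0.1266 hours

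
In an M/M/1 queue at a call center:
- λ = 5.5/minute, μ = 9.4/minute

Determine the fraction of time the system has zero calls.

ρ = λ/μ = 5.5/9.4 = 0.5851
P(0) = 1 - ρ = 1 - 0.5851 = 0.4149
The server is idle 41.49% of the time.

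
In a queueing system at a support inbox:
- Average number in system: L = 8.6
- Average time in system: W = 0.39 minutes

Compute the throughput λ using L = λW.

Little's Law: L = λW, so λ = L/W
λ = 8.6/0.39 = 22.0513 emails/minute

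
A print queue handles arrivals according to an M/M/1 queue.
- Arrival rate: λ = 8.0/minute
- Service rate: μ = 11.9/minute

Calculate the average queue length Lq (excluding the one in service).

ρ = λ/μ = 8.0/11.9 = 0.6723
For M/M/1: Lq = λ²/(μ(μ-λ))
Lq = 64.00/(11.9 × 3.90)
Lq = 1.3790 jobs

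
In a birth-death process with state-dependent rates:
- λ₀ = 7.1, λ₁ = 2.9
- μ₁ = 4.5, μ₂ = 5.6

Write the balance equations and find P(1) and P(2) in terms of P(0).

Balance equations:
State 0: λ₀P₀ = μ₁P₁ → P₁ = (λ₀/μ₁)P₀ = (7.1/4.5)P₀ = 1.5778P₀
State 1: P₂ = (λ₀λ₁)/(μ₁μ₂)P₀ = (7.1×2.9)/(4.5×5.6)P₀ = 0.8171P₀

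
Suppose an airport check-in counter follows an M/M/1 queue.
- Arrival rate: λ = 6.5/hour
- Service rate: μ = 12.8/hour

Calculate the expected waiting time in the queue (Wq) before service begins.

First, compute utilization: ρ = λ/μ = 6.5/12.8 = 0.5078
For M/M/1: Wq = λ/(μ(μ-λ))
Wq = 6.5/(12.8 × (12.8-6.5))
Wq = 6.5/(12.8 × 6.30)
Wq = 0.08061 hours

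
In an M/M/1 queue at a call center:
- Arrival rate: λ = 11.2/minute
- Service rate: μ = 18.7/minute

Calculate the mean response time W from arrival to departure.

First, compute utilization: ρ = λ/μ = 11.2/18.7 = 0.5989
For M/M/1: W = 1/(μ-λ)
W = 1/(18.7-11.2) = 1/7.50
W = 0.1333 minutes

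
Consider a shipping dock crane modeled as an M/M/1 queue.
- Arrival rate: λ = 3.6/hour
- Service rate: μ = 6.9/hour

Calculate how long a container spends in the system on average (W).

First, compute utilization: ρ = λ/μ = 3.6/6.9 = 0.5217
For M/M/1: W = 1/(μ-λ)
W = 1/(6.9-3.6) = 1/3.30
W = 0.3030 hours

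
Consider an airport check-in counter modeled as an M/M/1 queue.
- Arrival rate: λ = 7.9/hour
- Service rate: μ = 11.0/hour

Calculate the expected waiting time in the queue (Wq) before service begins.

First, compute utilization: ρ = λ/μ = 7.9/11.0 = 0.7182
For M/M/1: Wq = λ/(μ(μ-λ))
Wq = 7.9/(11.0 × (11.0-7.9))
Wq = 7.9/(11.0 × 3.10)
Wq = 0.2317 hours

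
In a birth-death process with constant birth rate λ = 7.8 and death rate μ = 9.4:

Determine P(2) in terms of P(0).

For constant rates: P(n)/P(0) = (λ/μ)^n
P(2)/P(0) = (7.8/9.4)^2 = 0.829787^2 = 0.6885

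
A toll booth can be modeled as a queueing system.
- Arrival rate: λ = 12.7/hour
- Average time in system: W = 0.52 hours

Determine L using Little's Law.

Little's Law: L = λW
L = 12.7 × 0.52 = 6.6040 vehicles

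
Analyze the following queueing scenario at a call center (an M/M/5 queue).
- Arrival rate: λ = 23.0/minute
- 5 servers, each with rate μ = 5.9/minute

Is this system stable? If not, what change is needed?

Stability requires ρ = λ/(cμ) < 1
ρ = 23.0/(5 × 5.9) = 23.0/29.50 = 0.7797
Since 0.7797 < 1, the system is STABLE.
The servers are busy 77.97% of the time.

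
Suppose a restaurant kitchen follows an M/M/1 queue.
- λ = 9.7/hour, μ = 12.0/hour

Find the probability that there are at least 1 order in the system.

ρ = λ/μ = 9.7/12.0 = 0.8083
P(N ≥ n) = ρⁿ
P(N ≥ 1) = 0.8083^1
P(N ≥ 1) = 0.8083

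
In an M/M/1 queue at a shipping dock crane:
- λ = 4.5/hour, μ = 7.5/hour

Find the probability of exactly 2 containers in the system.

ρ = λ/μ = 4.5/7.5 = 0.6000
P(n) = (1-ρ)ρⁿ
P(2) = (1-0.6000) × 0.6000^2
P(2) = 0.4000 × 0.3600
P(2) = 0.1440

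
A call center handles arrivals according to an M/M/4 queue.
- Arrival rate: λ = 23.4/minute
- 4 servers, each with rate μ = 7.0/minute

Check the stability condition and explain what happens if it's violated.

Stability requires ρ = λ/(cμ) < 1
ρ = 23.4/(4 × 7.0) = 23.4/28.00 = 0.8357
Since 0.8357 < 1, the system is STABLE.
The servers are busy 83.57% of the time.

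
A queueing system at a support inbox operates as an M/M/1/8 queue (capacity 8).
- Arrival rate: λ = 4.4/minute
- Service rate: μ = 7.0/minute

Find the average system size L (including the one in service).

ρ = λ/μ = 4.4/7.0 = 0.62857
P₀ = (1-ρ)/(1-ρ^(K+1)) = (1-0.62857)/(1-0.62857^9) = 0.3714/0.9847 = 0.3772
P_K = P₀×ρ^K = 0.3772 × 0.62857^8 = 0.3772 × 0.02437 = 0.009192
L = ρ[1 - (K+1)ρ^K + Kρ^(K+1)] / [(1-ρ)(1-ρ^(K+1))]
L = 0.62857 × (1 - 9×0.02437 + 8×0.01532) / ((1 - 0.62857) × (1 - 0.01532)) = 1.5523 emails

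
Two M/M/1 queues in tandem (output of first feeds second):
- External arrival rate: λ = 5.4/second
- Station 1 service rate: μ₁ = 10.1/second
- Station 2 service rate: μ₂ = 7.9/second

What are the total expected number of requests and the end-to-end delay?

By Jackson's theorem, each station behaves as independent M/M/1.
Station 1: ρ₁ = 5.4/10.1 = 0.5347, L₁ = ρ₁/(1-ρ₁) = λ/(μ₁-λ) = 5.4/4.70 = 1.1489
Station 2: ρ₂ = 5.4/7.9 = 0.6835, L₂ = ρ₂/(1-ρ₂) = λ/(μ₂-λ) = 5.4/2.50 = 2.1600
Total: L = L₁ + L₂ = 1.1489 + 2.1600 = 3.3089
W = L/λ = 3.3089/5.4 = 0.6128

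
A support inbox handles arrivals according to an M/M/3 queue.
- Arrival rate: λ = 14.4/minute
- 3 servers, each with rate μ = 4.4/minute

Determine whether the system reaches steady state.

Stability requires ρ = λ/(cμ) < 1
ρ = 14.4/(3 × 4.4) = 14.4/13.20 = 1.0909
Since 1.0909 ≥ 1, the system is UNSTABLE.
Need c > λ/μ = 14.4/4.4 = 3.27.
Minimum servers needed: c = 4.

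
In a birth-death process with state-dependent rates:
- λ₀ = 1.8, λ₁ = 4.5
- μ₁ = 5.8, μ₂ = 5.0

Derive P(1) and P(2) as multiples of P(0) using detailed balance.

Balance equations:
State 0: λ₀P₀ = μ₁P₁ → P₁ = (λ₀/μ₁)P₀ = (1.8/5.8)P₀ = 0.3103P₀
State 1: P₂ = (λ₀λ₁)/(μ₁μ₂)P₀ = (1.8×4.5)/(5.8×5.0)P₀ = 0.2793P₀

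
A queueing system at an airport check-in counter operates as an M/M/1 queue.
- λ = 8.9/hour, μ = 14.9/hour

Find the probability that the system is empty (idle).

ρ = λ/μ = 8.9/14.9 = 0.5973
P(0) = 1 - ρ = 1 - 0.5973 = 0.4027
The server is idle 40.27% of the time.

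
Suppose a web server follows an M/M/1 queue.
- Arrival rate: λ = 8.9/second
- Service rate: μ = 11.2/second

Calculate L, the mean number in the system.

ρ = λ/μ = 8.9/11.2 = 0.7946
For M/M/1: L = λ/(μ-λ)
L = 8.9/(11.2-8.9) = 8.9/2.30
L = 3.8696 requests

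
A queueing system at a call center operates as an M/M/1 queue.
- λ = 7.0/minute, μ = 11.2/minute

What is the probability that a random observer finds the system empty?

ρ = λ/μ = 7.0/11.2 = 0.6250
P(0) = 1 - ρ = 1 - 0.6250 = 0.3750
The server is idle 37.50% of the time.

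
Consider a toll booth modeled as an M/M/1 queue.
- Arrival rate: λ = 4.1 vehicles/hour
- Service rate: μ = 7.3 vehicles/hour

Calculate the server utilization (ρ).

Server utilization: ρ = λ/μ
ρ = 4.1/7.3 = 0.5616
The server is busy 56.16% of the time.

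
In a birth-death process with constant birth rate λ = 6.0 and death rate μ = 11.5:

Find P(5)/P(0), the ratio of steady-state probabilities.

For constant rates: P(n)/P(0) = (λ/μ)^n
P(5)/P(0) = (6.0/11.5)^5 = 0.52174^5 = 0.03866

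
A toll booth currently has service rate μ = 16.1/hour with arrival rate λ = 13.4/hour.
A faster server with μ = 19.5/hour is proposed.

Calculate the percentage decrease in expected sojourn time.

System 1: ρ₁ = 13.4/16.1 = 0.8323, W₁ = 1/(16.1-13.4) = 0.37037
System 2: ρ₂ = 13.4/19.5 = 0.6872, W₂ = 1/(19.5-13.4) = 0.16393
Improvement: (W₁-W₂)/W₁ = (0.37037-0.16393)/0.37037 = 55.74%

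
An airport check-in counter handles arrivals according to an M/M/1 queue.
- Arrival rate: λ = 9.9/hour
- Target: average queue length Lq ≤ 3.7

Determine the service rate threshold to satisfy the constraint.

For M/M/1: Lq = λ²/(μ(μ-λ))
Need Lq ≤ 3.7, i.e. μ(μ-λ) ≥ λ²/3.7
μ² - 9.9μ - 98.01/3.7 ≥ 0  →  μ² - 9.9μ - 26.4892 ≥ 0
Quadratic formula (positive root): μ = [λ + √(λ² + 4×26.4892)]/2
Discriminant: 98.01 + 4×26.4892 = 203.9668, √203.9668 = 14.2817
μ ≥ (9.9 + 14.2817)/2 = 12.0908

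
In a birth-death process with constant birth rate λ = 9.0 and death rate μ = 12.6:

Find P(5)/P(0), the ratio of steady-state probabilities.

For constant rates: P(n)/P(0) = (λ/μ)^n
P(5)/P(0) = (9.0/12.6)^5 = 0.71429^5 = 0.1859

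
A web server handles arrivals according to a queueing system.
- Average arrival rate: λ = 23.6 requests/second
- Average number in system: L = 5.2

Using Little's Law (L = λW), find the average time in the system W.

Little's Law: L = λW, so W = L/λ
W = 5.2/23.6 = 0.2203 seconds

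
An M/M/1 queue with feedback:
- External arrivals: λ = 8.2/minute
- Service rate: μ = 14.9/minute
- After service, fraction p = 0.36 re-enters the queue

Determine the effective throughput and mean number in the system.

Effective arrival rate: λ_eff = λ/(1-p) = 8.2/(1-0.36) = 8.2/0.64 = 12.8125
ρ = λ_eff/μ = 12.8125/14.9 = 0.859899
L = ρ/(1-ρ) = 0.859899/(1-0.859899) = 6.1377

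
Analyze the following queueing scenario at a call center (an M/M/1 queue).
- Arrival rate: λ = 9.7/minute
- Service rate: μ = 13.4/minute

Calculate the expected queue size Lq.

ρ = λ/μ = 9.7/13.4 = 0.7239
For M/M/1: Lq = λ²/(μ(μ-λ))
Lq = 94.09/(13.4 × 3.70)
Lq = 1.8977 calls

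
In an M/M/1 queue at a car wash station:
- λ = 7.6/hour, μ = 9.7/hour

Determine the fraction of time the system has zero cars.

ρ = λ/μ = 7.6/9.7 = 0.7835
P(0) = 1 - ρ = 1 - 0.7835 = 0.2165
The server is idle 21.65% of the time.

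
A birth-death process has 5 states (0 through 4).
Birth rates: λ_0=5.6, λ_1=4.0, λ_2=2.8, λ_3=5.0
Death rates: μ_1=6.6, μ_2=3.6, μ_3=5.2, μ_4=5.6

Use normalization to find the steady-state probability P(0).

Ratios P(n)/P(0) = (λ₀···λₙ₋₁)/(μ₁···μₙ):
P(1)/P(0) = (5.6)/(6.6) = 0.84848
P(2)/P(0) = (5.6×4.0)/(6.6×3.6) = 0.94276
P(3)/P(0) = (5.6×4.0×2.8)/(6.6×3.6×5.2) = 0.50764
P(4)/P(0) = (5.6×4.0×2.8×5.0)/(6.6×3.6×5.2×5.6) = 0.45325

Normalization: ∑ P(n) = 1
P(0) × (1.0000 + 0.84848 + 0.94276 + 0.50764 + 0.45325) = 1
P(0) × 3.7521 = 1
P(0) = 1/3.7521 = 0.2665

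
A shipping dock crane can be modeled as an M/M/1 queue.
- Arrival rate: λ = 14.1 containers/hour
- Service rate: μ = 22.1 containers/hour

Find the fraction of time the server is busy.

Server utilization: ρ = λ/μ
ρ = 14.1/22.1 = 0.6380
The server is busy 63.80% of the time.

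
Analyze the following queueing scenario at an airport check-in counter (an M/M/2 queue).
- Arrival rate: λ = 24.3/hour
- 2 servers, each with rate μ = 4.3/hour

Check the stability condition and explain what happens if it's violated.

Stability requires ρ = λ/(cμ) < 1
ρ = 24.3/(2 × 4.3) = 24.3/8.60 = 2.8256
Since 2.8256 ≥ 1, the system is UNSTABLE.
Need c > λ/μ = 24.3/4.3 = 5.65.
Minimum servers needed: c = 6.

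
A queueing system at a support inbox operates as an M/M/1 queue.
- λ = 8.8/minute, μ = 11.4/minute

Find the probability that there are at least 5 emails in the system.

ρ = λ/μ = 8.8/11.4 = 0.77193
P(N ≥ n) = ρⁿ
P(N ≥ 5) = 0.77193^5
P(N ≥ 5) = 0.2741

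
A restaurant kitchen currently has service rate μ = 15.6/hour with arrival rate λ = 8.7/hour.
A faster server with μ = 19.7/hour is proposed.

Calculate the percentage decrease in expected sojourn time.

System 1: ρ₁ = 8.7/15.6 = 0.5577, W₁ = 1/(15.6-8.7) = 0.14493
System 2: ρ₂ = 8.7/19.7 = 0.4416, W₂ = 1/(19.7-8.7) = 0.090909
Improvement: (W₁-W₂)/W₁ = (0.14493-0.090909)/0.14493 = 37.27%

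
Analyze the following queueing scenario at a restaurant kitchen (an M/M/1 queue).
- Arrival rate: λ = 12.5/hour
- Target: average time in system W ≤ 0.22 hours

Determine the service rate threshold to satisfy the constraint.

For M/M/1: W = 1/(μ-λ)
Need W ≤ 0.22, so 1/(μ-λ) ≤ 0.22
μ - λ ≥ 1/0.22 = 4.5455
μ ≥ 12.5 + 4.5455 = 17.0455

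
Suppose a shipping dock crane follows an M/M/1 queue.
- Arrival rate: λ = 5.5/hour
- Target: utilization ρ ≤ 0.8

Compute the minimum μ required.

ρ = λ/μ, so μ = λ/ρ
μ ≥ 5.5/0.8 = 6.8750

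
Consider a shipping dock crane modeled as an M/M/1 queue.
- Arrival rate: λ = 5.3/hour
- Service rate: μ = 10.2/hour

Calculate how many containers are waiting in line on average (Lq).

ρ = λ/μ = 5.3/10.2 = 0.5196
For M/M/1: Lq = λ²/(μ(μ-λ))
Lq = 28.09/(10.2 × 4.90)
Lq = 0.5620 containers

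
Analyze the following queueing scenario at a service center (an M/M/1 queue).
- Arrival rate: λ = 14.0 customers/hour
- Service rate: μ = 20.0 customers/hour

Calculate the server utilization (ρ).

Server utilization: ρ = λ/μ
ρ = 14.0/20.0 = 0.7000
The server is busy 70.00% of the time.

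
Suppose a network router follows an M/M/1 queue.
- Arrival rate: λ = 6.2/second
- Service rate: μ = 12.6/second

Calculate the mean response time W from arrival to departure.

First, compute utilization: ρ = λ/μ = 6.2/12.6 = 0.4921
For M/M/1: W = 1/(μ-λ)
W = 1/(12.6-6.2) = 1/6.40
W = 0.1562 seconds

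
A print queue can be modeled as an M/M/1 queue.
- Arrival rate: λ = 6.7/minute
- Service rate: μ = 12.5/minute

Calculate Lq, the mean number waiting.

ρ = λ/μ = 6.7/12.5 = 0.5360
For M/M/1: Lq = λ²/(μ(μ-λ))
Lq = 44.89/(12.5 × 5.80)
Lq = 0.6192 jobs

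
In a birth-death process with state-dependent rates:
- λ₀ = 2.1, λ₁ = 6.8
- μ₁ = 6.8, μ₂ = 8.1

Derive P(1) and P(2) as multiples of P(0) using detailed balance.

Balance equations:
State 0: λ₀P₀ = μ₁P₁ → P₁ = (λ₀/μ₁)P₀ = (2.1/6.8)P₀ = 0.3088P₀
State 1: P₂ = (λ₀λ₁)/(μ₁μ₂)P₀ = (2.1×6.8)/(6.8×8.1)P₀ = 0.2593P₀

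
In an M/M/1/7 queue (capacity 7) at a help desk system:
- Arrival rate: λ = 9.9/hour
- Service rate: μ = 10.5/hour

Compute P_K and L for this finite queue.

ρ = λ/μ = 9.9/10.5 = 0.942857
P₀ = (1-ρ)/(1-ρ^(K+1)) = (1-0.942857)/(1-0.942857^8) = 0.05714/0.3755 = 0.1522
P_K = P₀×ρ^K = 0.1522 × 0.942857^7 = 0.1522 × 0.6624 = 0.1008
Blocking probability P_7 = 0.1008 (10.08%)
L = ρ[1 - (K+1)ρ^K + Kρ^(K+1)] / [(1-ρ)(1-ρ^(K+1))]
L = 0.942857 × (1 - 8×0.66240074 + 7×0.62454917) / ((1 - 0.942857) × (1 - 0.62454917)) = 3.1922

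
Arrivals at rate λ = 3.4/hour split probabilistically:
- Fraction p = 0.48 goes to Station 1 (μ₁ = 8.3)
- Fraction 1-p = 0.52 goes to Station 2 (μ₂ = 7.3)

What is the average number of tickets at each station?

Effective rates: λ₁ = 3.4×0.48 = 1.632, λ₂ = 3.4×0.52 = 1.768
Station 1: ρ₁ = 1.632/8.3 = 0.19663, L₁ = ρ₁/(1-ρ₁) = 0.19663/(1-0.19663) = 0.2448
Station 2: ρ₂ = 1.768/7.3 = 0.2422, L₂ = ρ₂/(1-ρ₂) = 0.2422/(1-0.2422) = 0.3196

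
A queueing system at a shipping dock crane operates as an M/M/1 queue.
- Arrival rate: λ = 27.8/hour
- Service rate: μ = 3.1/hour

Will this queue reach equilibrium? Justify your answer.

Stability requires ρ = λ/(cμ) < 1
ρ = 27.8/(1 × 3.1) = 27.8/3.10 = 8.9677
Since 8.9677 ≥ 1, the system is UNSTABLE.
Queue grows without bound. Need μ > λ = 27.8.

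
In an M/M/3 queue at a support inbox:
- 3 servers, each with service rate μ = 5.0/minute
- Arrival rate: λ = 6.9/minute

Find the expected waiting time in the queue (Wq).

Traffic intensity: ρ = λ/(cμ) = 6.9/(3×5.0) = 0.4600
Since ρ = 0.4600 < 1, system is stable.
Offered load a = λ/μ = cρ = 6.9/5.0 = 1.3800
P₀ = [ Σₙ₌₀^2 aⁿ/n! + a^3/(3!(1-ρ)) ]⁻¹
Σ = a^0/0! + a^1/1! + a^2/2! = 1.0000 + 1.3800 + 0.9522 = 3.3322
a^3/(3!(1-ρ)) = 2.6281/(6 × 0.5400) = 0.8111
P₀ = 1/(3.3322 + 0.8111) = 0.2414
Lq = P₀·a^3·ρ / (3!(1-ρ)²) = 0.2414 × 2.6281 × 0.4600 / (6 × 0.2916) = 0.1668
Wq = Lq/λ = 0.1668/6.9 = 0.02417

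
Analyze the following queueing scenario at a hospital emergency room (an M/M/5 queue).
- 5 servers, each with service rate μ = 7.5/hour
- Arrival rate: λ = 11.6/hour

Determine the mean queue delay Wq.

Traffic intensity: ρ = λ/(cμ) = 11.6/(5×7.5) = 0.3093
Since ρ = 0.3093 < 1, system is stable.
Offered load a = λ/μ = cρ = 11.6/7.5 = 1.5467
P₀ = [ Σₙ₌₀^4 aⁿ/n! + a^5/(5!(1-ρ)) ]⁻¹
Σ = a^0/0! + a^1/1! + a^2/2! + a^3/3! + a^4/4! = 1.00000 + 1.54667 + 1.19609 + 0.616650 + 0.238438 = 4.5978
a^5/(5!(1-ρ)) = 8.8508/(120 × 0.6907) = 0.1068
P₀ = 1/(4.5978 + 0.1068) = 0.2126
Lq = P₀·a^5·ρ / (5!(1-ρ)²) = 0.2126 × 8.8508 × 0.3093 / (120 × 0.4770) = 0.01017
Wq = Lq/λ = 0.010166/11.6 = 0.0008764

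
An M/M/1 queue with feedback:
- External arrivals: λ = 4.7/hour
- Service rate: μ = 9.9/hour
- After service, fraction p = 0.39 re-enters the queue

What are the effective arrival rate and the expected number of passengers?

Effective arrival rate: λ_eff = λ/(1-p) = 4.7/(1-0.39) = 4.7/0.61 = 7.70492
ρ = λ_eff/μ = 7.70492/9.9 = 0.778275
L = ρ/(1-ρ) = 0.778275/(1-0.778275) = 3.5101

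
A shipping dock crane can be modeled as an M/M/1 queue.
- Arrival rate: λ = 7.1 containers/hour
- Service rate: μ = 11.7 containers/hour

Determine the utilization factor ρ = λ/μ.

Server utilization: ρ = λ/μ
ρ = 7.1/11.7 = 0.6068
The server is busy 60.68% of the time.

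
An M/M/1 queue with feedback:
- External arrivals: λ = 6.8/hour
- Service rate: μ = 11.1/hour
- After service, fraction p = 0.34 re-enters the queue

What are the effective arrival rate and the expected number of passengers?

Effective arrival rate: λ_eff = λ/(1-p) = 6.8/(1-0.34) = 6.8/0.66 = 10.30303
ρ = λ_eff/μ = 10.30303/11.1 = 0.928201
L = ρ/(1-ρ) = 0.928201/(1-0.928201) = 12.9278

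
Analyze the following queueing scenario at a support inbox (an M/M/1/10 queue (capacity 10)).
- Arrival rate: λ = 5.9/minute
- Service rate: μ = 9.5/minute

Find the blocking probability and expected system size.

ρ = λ/μ = 5.9/9.5 = 0.621053
P₀ = (1-ρ)/(1-ρ^(K+1)) = (1-0.621053)/(1-0.621053^11) = 0.37895/0.99470 = 0.3810
P_K = P₀×ρ^K = 0.38097 × 0.621053^10 = 0.38097 × 0.0085366 = 0.003252
Blocking probability P_10 = 0.003252 (0.33%)
L = ρ[1 - (K+1)ρ^K + Kρ^(K+1)] / [(1-ρ)(1-ρ^(K+1))]
L = 0.621053 × (1 - 11×0.008537 + 10×0.005302) / ((1 - 0.621053) × (1 - 0.005302)) = 1.5803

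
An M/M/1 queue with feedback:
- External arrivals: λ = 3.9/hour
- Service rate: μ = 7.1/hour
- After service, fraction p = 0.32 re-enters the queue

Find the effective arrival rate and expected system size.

Effective arrival rate: λ_eff = λ/(1-p) = 3.9/(1-0.32) = 3.9/0.68 = 5.7353
ρ = λ_eff/μ = 5.7353/7.1 = 0.80779
L = ρ/(1-ρ) = 0.80779/(1-0.80779) = 4.2026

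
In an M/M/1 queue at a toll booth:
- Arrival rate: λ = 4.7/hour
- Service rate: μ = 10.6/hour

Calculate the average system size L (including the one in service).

ρ = λ/μ = 4.7/10.6 = 0.4434
For M/M/1: L = λ/(μ-λ)
L = 4.7/(10.6-4.7) = 4.7/5.90
L = 0.7966 vehicles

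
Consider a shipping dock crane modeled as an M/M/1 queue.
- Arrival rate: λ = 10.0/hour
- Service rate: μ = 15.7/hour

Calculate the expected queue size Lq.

ρ = λ/μ = 10.0/15.7 = 0.6369
For M/M/1: Lq = λ²/(μ(μ-λ))
Lq = 100.00/(15.7 × 5.70)
Lq = 1.1174 containers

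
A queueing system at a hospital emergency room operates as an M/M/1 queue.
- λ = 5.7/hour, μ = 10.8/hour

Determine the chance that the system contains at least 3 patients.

ρ = λ/μ = 5.7/10.8 = 0.5278
P(N ≥ n) = ρⁿ
P(N ≥ 3) = 0.5278^3
P(N ≥ 3) = 0.1470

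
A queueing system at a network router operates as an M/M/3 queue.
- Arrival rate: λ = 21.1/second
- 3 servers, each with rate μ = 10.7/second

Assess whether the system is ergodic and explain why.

Stability requires ρ = λ/(cμ) < 1
ρ = 21.1/(3 × 10.7) = 21.1/32.10 = 0.6573
Since 0.6573 < 1, the system is STABLE.
The servers are busy 65.73% of the time.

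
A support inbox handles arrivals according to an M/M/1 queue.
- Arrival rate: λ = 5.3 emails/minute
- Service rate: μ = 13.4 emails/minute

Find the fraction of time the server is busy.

Server utilization: ρ = λ/μ
ρ = 5.3/13.4 = 0.3955
The server is busy 39.55% of the time.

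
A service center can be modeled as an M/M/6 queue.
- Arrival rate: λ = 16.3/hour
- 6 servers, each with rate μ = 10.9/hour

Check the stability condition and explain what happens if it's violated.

Stability requires ρ = λ/(cμ) < 1
ρ = 16.3/(6 × 10.9) = 16.3/65.40 = 0.2492
Since 0.2492 < 1, the system is STABLE.
The servers are busy 24.92% of the time.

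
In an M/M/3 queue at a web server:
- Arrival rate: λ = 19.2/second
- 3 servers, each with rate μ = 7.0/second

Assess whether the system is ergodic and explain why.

Stability requires ρ = λ/(cμ) < 1
ρ = 19.2/(3 × 7.0) = 19.2/21.00 = 0.9143
Since 0.9143 < 1, the system is STABLE.
The servers are busy 91.43% of the time.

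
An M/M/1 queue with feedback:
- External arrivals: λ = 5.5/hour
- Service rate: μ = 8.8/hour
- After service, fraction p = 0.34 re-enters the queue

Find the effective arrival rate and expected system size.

Effective arrival rate: λ_eff = λ/(1-p) = 5.5/(1-0.34) = 5.5/0.66 = 8.333333
ρ = λ_eff/μ = 8.333333/8.8 = 0.9469697
L = ρ/(1-ρ) = 0.9469697/(1-0.9469697) = 17.8571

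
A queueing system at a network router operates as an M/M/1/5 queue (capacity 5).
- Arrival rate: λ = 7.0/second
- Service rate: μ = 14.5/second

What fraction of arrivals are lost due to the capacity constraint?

ρ = λ/μ = 7.0/14.5 = 0.48276
P₀ = (1-ρ)/(1-ρ^(K+1)) = (1-0.48276)/(1-0.48276^6) = 0.5172/0.9873 = 0.5239
P_K = P₀×ρ^K = 0.5239 × 0.48276^5 = 0.5239 × 0.02622 = 0.01374
Blocking probability = 1.37%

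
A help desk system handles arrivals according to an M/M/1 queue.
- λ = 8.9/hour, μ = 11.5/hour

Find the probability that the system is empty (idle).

ρ = λ/μ = 8.9/11.5 = 0.7739
P(0) = 1 - ρ = 1 - 0.7739 = 0.2261
The server is idle 22.61% of the time.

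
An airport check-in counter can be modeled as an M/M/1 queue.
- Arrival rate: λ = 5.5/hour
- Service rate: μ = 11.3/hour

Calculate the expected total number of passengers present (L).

ρ = λ/μ = 5.5/11.3 = 0.4867
For M/M/1: L = λ/(μ-λ)
L = 5.5/(11.3-5.5) = 5.5/5.80
L = 0.9483 passengers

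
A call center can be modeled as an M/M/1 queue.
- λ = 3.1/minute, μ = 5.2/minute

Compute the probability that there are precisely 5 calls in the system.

ρ = λ/μ = 3.1/5.2 = 0.59615
P(n) = (1-ρ)ρⁿ
P(5) = (1-0.59615) × 0.59615^5
P(5) = 0.4039 × 0.07530
P(5) = 0.03041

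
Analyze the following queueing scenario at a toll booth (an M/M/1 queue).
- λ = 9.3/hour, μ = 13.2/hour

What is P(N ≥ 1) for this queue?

ρ = λ/μ = 9.3/13.2 = 0.7045
P(N ≥ n) = ρⁿ
P(N ≥ 1) = 0.7045^1
P(N ≥ 1) = 0.7045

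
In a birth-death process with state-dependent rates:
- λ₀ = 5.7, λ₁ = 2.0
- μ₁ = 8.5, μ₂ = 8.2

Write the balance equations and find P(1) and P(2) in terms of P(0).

Balance equations:
State 0: λ₀P₀ = μ₁P₁ → P₁ = (λ₀/μ₁)P₀ = (5.7/8.5)P₀ = 0.6706P₀
State 1: P₂ = (λ₀λ₁)/(μ₁μ₂)P₀ = (5.7×2.0)/(8.5×8.2)P₀ = 0.1636P₀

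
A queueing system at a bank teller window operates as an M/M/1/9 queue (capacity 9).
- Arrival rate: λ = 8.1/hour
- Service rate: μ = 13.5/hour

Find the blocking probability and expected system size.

ρ = λ/μ = 8.1/13.5 = 0.6000
P₀ = (1-ρ)/(1-ρ^(K+1)) = (1-0.6000)/(1-0.6000^10) = 0.4000/0.9940 = 0.4024
P_K = P₀×ρ^K = 0.4024 × 0.6000^9 = 0.4024 × 0.01008 = 0.004056
Blocking probability P_9 = 0.004056 (0.41%)
L = ρ[1 - (K+1)ρ^K + Kρ^(K+1)] / [(1-ρ)(1-ρ^(K+1))]
L = 0.6000 × (1 - 10×0.010078 + 9×0.0060466) / ((1 - 0.6000) × (1 - 0.0060466)) = 1.4392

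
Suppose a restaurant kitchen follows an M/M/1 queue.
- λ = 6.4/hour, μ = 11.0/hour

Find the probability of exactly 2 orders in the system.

ρ = λ/μ = 6.4/11.0 = 0.5818
P(n) = (1-ρ)ρⁿ
P(2) = (1-0.5818) × 0.5818^2
P(2) = 0.4182 × 0.3385
P(2) = 0.1416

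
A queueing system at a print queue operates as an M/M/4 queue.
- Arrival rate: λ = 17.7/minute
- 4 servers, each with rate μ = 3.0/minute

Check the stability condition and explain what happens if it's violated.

Stability requires ρ = λ/(cμ) < 1
ρ = 17.7/(4 × 3.0) = 17.7/12.00 = 1.4750
Since 1.4750 ≥ 1, the system is UNSTABLE.
Need c > λ/μ = 17.7/3.0 = 5.90.
Minimum servers needed: c = 6.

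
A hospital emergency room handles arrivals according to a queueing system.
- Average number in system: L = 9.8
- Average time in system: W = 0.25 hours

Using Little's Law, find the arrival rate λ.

Little's Law: L = λW, so λ = L/W
λ = 9.8/0.25 = 39.2000 patients/hour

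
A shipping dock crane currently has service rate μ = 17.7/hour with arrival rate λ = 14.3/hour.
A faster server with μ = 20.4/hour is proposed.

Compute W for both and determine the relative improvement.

System 1: ρ₁ = 14.3/17.7 = 0.8079, W₁ = 1/(17.7-14.3) = 0.29412
System 2: ρ₂ = 14.3/20.4 = 0.7010, W₂ = 1/(20.4-14.3) = 0.16393
Improvement: (W₁-W₂)/W₁ = (0.29412-0.16393)/0.29412 = 44.26%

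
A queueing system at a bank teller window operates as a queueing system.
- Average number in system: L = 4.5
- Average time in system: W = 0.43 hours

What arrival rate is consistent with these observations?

Little's Law: L = λW, so λ = L/W
λ = 4.5/0.43 = 10.4651 transactions/hour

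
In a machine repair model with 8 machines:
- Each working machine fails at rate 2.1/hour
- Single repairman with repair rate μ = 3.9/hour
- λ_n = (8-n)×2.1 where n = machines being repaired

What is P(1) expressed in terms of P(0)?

P(1)/P(0) = ∏_{i=0}^{1-1} λ_i/μ_{i+1}
= (8-0)×2.1/3.9
= 4.3077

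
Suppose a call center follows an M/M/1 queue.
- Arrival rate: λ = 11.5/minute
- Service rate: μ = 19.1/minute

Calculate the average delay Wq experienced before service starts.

First, compute utilization: ρ = λ/μ = 11.5/19.1 = 0.6021
For M/M/1: Wq = λ/(μ(μ-λ))
Wq = 11.5/(19.1 × (19.1-11.5))
Wq = 11.5/(19.1 × 7.60)
Wq = 0.07922 minutes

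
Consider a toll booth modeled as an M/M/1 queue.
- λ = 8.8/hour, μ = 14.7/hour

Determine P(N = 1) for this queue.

ρ = λ/μ = 8.8/14.7 = 0.5986
P(n) = (1-ρ)ρⁿ
P(1) = (1-0.5986) × 0.5986^1
P(1) = 0.4014 × 0.5986
P(1) = 0.2403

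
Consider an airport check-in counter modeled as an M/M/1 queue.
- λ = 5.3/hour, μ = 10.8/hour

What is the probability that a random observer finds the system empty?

ρ = λ/μ = 5.3/10.8 = 0.4907
P(0) = 1 - ρ = 1 - 0.4907 = 0.5093
The server is idle 50.93% of the time.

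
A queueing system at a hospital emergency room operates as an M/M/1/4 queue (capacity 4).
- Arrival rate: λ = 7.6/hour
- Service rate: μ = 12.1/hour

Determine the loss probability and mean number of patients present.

ρ = λ/μ = 7.6/12.1 = 0.6281
P₀ = (1-ρ)/(1-ρ^(K+1)) = (1-0.6281)/(1-0.6281^5) = 0.3719/0.9022 = 0.4122
P_K = P₀×ρ^K = 0.41219 × 0.6281^4 = 0.41219 × 0.15564 = 0.06415
Blocking probability P_4 = 0.06415 (6.42%)
L = ρ[1 - (K+1)ρ^K + Kρ^(K+1)] / [(1-ρ)(1-ρ^(K+1))]
L = 0.6281 × (1 - 5×0.155638 + 4×0.0977561) / ((1 - 0.6281) × (1 - 0.0977561)) = 1.1472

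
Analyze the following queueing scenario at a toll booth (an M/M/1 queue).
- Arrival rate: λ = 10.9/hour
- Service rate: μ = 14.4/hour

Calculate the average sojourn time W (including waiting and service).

First, compute utilization: ρ = λ/μ = 10.9/14.4 = 0.7569
For M/M/1: W = 1/(μ-λ)
W = 1/(14.4-10.9) = 1/3.50
W = 0.2857 hours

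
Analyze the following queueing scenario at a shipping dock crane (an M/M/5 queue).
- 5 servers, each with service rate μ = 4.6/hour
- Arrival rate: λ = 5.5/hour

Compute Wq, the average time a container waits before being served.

Traffic intensity: ρ = λ/(cμ) = 5.5/(5×4.6) = 0.2391
Since ρ = 0.2391 < 1, system is stable.
Offered load a = λ/μ = cρ = 5.5/4.6 = 1.1957
P₀ = [ Σₙ₌₀^4 aⁿ/n! + a^5/(5!(1-ρ)) ]⁻¹
Σ = a^0/0! + a^1/1! + a^2/2! + a^3/3! + a^4/4! = 1.0000 + 1.1957 + 0.7148 + 0.2849 + 0.08515 = 3.2805
a^5/(5!(1-ρ)) = 2.4436/(120 × 0.7609) = 0.02676
P₀ = 1/(3.2805 + 0.02676) = 0.3024
Lq = P₀·a^5·ρ / (5!(1-ρ)²) = 0.3024 × 2.4436 × 0.2391 / (120 × 0.5789) = 0.002543
Wq = Lq/λ = 0.002543/5.5 = 0.0004624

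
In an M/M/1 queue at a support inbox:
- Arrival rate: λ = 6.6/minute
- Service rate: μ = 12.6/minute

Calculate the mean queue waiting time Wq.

First, compute utilization: ρ = λ/μ = 6.6/12.6 = 0.5238
For M/M/1: Wq = λ/(μ(μ-λ))
Wq = 6.6/(12.6 × (12.6-6.6))
Wq = 6.6/(12.6 × 6.00)
Wq = 0.08730 minutes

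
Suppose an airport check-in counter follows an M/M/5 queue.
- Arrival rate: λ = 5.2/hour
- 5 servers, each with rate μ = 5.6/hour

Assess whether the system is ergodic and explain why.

Stability requires ρ = λ/(cμ) < 1
ρ = 5.2/(5 × 5.6) = 5.2/28.00 = 0.1857
Since 0.1857 < 1, the system is STABLE.
The servers are busy 18.57% of the time.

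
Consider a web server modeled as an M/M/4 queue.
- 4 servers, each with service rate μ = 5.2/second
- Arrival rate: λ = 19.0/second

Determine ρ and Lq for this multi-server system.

Traffic intensity: ρ = λ/(cμ) = 19.0/(4×5.2) = 0.9135
Since ρ = 0.9135 < 1, system is stable.
Offered load a = λ/μ = cρ = 19.0/5.2 = 3.6538
P₀ = [ Σₙ₌₀^3 aⁿ/n! + a^4/(4!(1-ρ)) ]⁻¹
Σ = a^0/0! + a^1/1! + a^2/2! + a^3/3! = 1.0000 + 3.6538 + 6.6753 + 8.1302 = 19.4593
a^4/(4!(1-ρ)) = 178.2383/(24 × 0.0865385) = 85.8184
P₀ = 1/(19.4593 + 85.8184) = 0.009499
Lq = P₀·a^4·ρ / (4!(1-ρ)²) = 0.0094987 × 178.2383 × 0.91346 / (24 × 0.0074889) = 8.6045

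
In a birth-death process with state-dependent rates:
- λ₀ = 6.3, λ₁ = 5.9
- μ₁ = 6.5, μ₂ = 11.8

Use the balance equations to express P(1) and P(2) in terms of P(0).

Balance equations:
State 0: λ₀P₀ = μ₁P₁ → P₁ = (λ₀/μ₁)P₀ = (6.3/6.5)P₀ = 0.9692P₀
State 1: P₂ = (λ₀λ₁)/(μ₁μ₂)P₀ = (6.3×5.9)/(6.5×11.8)P₀ = 0.4846P₀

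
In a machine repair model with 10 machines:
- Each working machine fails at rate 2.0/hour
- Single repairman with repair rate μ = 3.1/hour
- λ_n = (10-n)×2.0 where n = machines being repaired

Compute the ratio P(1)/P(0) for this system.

P(1)/P(0) = ∏_{i=0}^{1-1} λ_i/μ_{i+1}
= (10-0)×2.0/3.1
= 6.4516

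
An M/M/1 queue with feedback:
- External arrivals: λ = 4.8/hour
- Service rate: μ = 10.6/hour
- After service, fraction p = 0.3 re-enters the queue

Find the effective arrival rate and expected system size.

Effective arrival rate: λ_eff = λ/(1-p) = 4.8/(1-0.3) = 4.8/0.70 = 6.8571
ρ = λ_eff/μ = 6.8571/10.6 = 0.6469
L = ρ/(1-ρ) = 0.6469/(1-0.6469) = 1.8321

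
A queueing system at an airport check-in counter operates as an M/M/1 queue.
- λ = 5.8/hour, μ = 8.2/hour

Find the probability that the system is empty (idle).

ρ = λ/μ = 5.8/8.2 = 0.7073
P(0) = 1 - ρ = 1 - 0.7073 = 0.2927
The server is idle 29.27% of the time.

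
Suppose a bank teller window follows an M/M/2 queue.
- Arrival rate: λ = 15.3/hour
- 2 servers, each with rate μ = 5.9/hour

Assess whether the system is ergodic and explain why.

Stability requires ρ = λ/(cμ) < 1
ρ = 15.3/(2 × 5.9) = 15.3/11.80 = 1.2966
Since 1.2966 ≥ 1, the system is UNSTABLE.
Need c > λ/μ = 15.3/5.9 = 2.59.
Minimum servers needed: c = 3.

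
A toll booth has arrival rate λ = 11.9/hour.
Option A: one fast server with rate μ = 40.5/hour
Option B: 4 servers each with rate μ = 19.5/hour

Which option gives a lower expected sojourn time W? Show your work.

Option A: single server μ = 40.5 (M/M/1)
  ρ_A = 11.9/40.5 = 0.2938
  W_A = 1/(μ-λ) = 1/(40.5-11.9) = 1/28.60 = 0.03497

Option B: 4 servers μ = 19.5 (M/M/4)
  ρ_B = λ/(cμ) = 11.9/(4×19.5) = 0.1526
  Offered load a = λ/μ = cρ = 11.9/19.5 = 0.6103
  P₀ = [ Σₙ₌₀^3 aⁿ/n! + a^4/(4!(1-ρ)) ]⁻¹
  Σ = a^0/0! + a^1/1! + a^2/2! + a^3/3! = 1.0000 + 0.61026 + 0.18621 + 0.037878 = 1.8343
  a^4/(4!(1-ρ)) = 0.13869/(24 × 0.84744) = 0.006819
  P₀ = 1/(1.8343 + 0.006819) = 0.5431
  Lq = P₀·a^4·ρ / (4!(1-ρ)²) = 0.54314 × 0.13869 × 0.15256 / (24 × 0.71815) = 0.0006668
  Wq_B = Lq/λ = 0.0006668/11.9 = 0.00005603
  W_B = Wq_B + 1/μ = 0.00005603 + 0.05128 = 0.05134

Since W_A = 0.03497 < W_B = 0.05134, Option A (single fast server) has the shorter time in system.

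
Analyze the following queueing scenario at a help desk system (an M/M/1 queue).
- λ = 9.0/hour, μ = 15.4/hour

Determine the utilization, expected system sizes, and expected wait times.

Step 1: ρ = λ/μ = 9.0/15.4 = 0.5844
Step 2: L = λ/(μ-λ) = 9.0/6.40 = 1.4062
Step 3: Lq = λ²/(μ(μ-λ)) = 81.00/(15.4×6.40) = 0.8218
Step 4: W = 1/(μ-λ) = 1/6.40 = 0.15625
Step 5: Wq = λ/(μ(μ-λ)) = 9.0/(15.4×6.40) = 0.09131
Step 6: P(0) = 1-ρ = 0.4156
Verify: L = λW = 9.0×0.15625 = 1.4062 ✔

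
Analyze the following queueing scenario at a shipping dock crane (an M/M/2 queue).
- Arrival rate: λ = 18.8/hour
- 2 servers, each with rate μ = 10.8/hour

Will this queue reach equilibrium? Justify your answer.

Stability requires ρ = λ/(cμ) < 1
ρ = 18.8/(2 × 10.8) = 18.8/21.60 = 0.8704
Since 0.8704 < 1, the system is STABLE.
The servers are busy 87.04% of the time.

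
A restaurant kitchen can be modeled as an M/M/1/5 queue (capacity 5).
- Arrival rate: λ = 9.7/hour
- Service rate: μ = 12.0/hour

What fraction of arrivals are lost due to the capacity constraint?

ρ = λ/μ = 9.7/12.0 = 0.808333
P₀ = (1-ρ)/(1-ρ^(K+1)) = (1-0.808333)/(1-0.808333^6) = 0.19167/0.72104 = 0.2658
P_K = P₀×ρ^K = 0.26582 × 0.808333^5 = 0.26582 × 0.34511 = 0.09174
Blocking probability = 9.17%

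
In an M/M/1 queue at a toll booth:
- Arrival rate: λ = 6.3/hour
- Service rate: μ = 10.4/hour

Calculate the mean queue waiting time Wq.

First, compute utilization: ρ = λ/μ = 6.3/10.4 = 0.6058
For M/M/1: Wq = λ/(μ(μ-λ))
Wq = 6.3/(10.4 × (10.4-6.3))
Wq = 6.3/(10.4 × 4.10)
Wq = 0.1477 hours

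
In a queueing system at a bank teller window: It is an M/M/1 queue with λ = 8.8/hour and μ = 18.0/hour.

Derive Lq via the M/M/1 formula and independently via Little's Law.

Method 1 (direct): Lq = λ²/(μ(μ-λ)) = 77.44/(18.0 × 9.20) = 0.4676

Method 2 (Little's Law):
W = 1/(μ-λ) = 1/9.20 = 0.1087
Wq = W - 1/μ = 0.1087 - 0.05556 = 0.05314
Lq = λWq = 8.8 × 0.05314 = 0.4676 ✔ (matches Method 1)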